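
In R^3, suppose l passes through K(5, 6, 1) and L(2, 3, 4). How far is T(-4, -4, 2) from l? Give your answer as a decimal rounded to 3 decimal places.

6.976

A direction vector for l is L − K = (-3, -3, 3).
Taking (5, 6, 1) on l with direction v = (-3, -3, 3): w = T − (5, 6, 1) = (-9, -10, 1), and w × v = (-27, 24, -3).
Distance = |w × v| / |v| = √1314 / √27 ≈ 6.976.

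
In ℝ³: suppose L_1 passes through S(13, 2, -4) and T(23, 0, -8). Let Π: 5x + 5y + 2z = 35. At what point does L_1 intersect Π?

A direction vector for L_1 is T − S = (10, -2, -4).
Substitute r = (13, 2, -4) + t(10, -2, -4) into the plane: 67 + 32t = 35, so t = -1.
Intersection: (13, 2, -4) + (-1)·(10, -2, -4) = (3, 4, 0).

(3, 4, 0)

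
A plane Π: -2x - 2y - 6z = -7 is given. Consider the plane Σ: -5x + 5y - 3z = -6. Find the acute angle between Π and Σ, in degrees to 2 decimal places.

cos θ = |n₁·n₂| / (|n₁||n₂|) = |18| / (√44 · √59).
θ = arccos(0.35328) ≈ 69.31°.

69.31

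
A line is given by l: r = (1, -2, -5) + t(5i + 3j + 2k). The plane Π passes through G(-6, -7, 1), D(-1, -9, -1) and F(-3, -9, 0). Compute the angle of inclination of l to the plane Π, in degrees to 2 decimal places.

GD = (5, -2, -2), GF = (3, -2, -1); a normal to Π is GD × GF = (-2, -1, -4).
Using G: Π has equation -2x - y - 4z = 15.
sin θ = |n·v| / (|n||v|) = |-21| / (√21 · √38) = 0.74339.
θ ≈ 48.02°.

48.02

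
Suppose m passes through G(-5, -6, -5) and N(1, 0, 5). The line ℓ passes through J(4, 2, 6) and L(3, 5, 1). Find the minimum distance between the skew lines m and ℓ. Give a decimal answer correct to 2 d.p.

1.71

A direction vector for m is N − G = (6, 6, 10).
A direction vector for ℓ is L − J = (-1, 3, -5).
Common perpendicular direction n = (6, 6, 10) × (-1, 3, -5) = (-60, 20, 24).
With w = (4, 2, 6) − (-5, -6, -5) = (9, 8, 11), w · n = -116.
Distance = |w · n| / |n| = |-116| / √4576 ≈ 1.71.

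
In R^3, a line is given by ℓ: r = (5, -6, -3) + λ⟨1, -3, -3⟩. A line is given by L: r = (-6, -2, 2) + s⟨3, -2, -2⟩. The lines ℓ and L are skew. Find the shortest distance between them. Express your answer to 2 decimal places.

0.71

Common perpendicular direction n = (1, -3, -3) × (3, -2, -2) = (0, -7, 7).
With w = (-6, -2, 2) − (5, -6, -3) = (-11, 4, 5), w · n = 7.
Distance = |w · n| / |n| = |7| / √98 ≈ 0.71.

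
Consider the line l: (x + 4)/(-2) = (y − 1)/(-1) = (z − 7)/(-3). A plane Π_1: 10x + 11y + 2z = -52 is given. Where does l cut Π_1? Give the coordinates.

l has direction (-2, -1, -3) through (-4, 1, 7).
Substitute r = (-4, 1, 7) + t(-2, -1, -3) into the plane: -15 + (-37)t = -52, so t = 1.
Intersection: (-4, 1, 7) + 1·(-2, -1, -3) = (-6, 0, 4).

(-6, 0, 4)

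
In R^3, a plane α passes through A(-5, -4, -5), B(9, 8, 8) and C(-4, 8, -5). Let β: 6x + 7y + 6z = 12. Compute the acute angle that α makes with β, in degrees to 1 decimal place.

AB = (14, 12, 13), AC = (1, 12, 0); a normal to α is AB × AC = (-156, 13, 156).
Using A: α has equation -156x + 13y + 156z = -52.
cos θ = |n₁·n₂| / (|n₁||n₂|) = |91| / (√48841 · √121).
θ = arccos(0.03743) ≈ 87.9°.

87.9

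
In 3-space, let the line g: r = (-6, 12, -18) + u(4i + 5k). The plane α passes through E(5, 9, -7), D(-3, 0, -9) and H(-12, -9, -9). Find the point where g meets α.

ED = (-8, -9, -2), EH = (-17, -18, -2); a normal to α is ED × EH = (-18, 18, -9).
Using E: α has equation -18x + 18y - 9z = 135.
Substitute r = (-6, 12, -18) + t(4, 0, 5) into the plane: 486 + (-117)t = 135, so t = 3.
Intersection: (-6, 12, -18) + 3·(4, 0, 5) = (6, 12, -3).

(6, 12, -3)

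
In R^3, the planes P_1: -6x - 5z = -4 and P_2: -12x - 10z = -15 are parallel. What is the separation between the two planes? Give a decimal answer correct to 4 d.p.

Rescale P_2 by 1/2: -6x - 5z = -15/2. Then distance = |-4 − (-15/2)| / √61 ≈ 0.4481.

0.4481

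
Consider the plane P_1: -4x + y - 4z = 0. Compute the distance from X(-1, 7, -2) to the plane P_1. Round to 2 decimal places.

n·X − d = (-4)·(-1) + (1)·(7) + (-4)·(-2) − 0 = 19; |n| = √33.
Distance = |19| / √33 = 19/√33 ≈ 3.31.

3.31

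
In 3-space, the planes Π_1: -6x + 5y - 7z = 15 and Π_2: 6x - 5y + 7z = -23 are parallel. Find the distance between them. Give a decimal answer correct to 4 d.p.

Rescale Π_2 by 1/(-1): -6x + 5y - 7z = 23. Then distance = |15 − 23| / √110 ≈ 0.7628.

0.7628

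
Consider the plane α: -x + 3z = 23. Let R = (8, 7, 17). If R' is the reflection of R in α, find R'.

(12, 7, 5)

λ = (n·R − d)/|n|² = (43 − 23)/10 = 2.
Reflection = R − 2λn = (8, 7, 17) − 4·(-1, 0, 3) = (12, 7, 5).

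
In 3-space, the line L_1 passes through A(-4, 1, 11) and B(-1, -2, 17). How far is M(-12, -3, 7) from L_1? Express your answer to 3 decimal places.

A direction vector for L_1 is B − A = (3, -3, 6).
Taking (-4, 1, 11) on L_1 with direction v = (3, -3, 6): w = M − (-4, 1, 11) = (-8, -4, -4), and w × v = (-36, 36, 36).
Distance = |w × v| / |v| = √3888 / √54 ≈ 8.485.

8.485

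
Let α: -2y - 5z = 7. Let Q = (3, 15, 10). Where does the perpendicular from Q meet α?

Foot = Q − λn with λ = (n·Q − d)/|n|² = (-80 − 7)/29 = -3.
Foot = (3, 15, 10) − (-3)·(0, -2, -5) = (3, 9, -5).

(3, 9, -5)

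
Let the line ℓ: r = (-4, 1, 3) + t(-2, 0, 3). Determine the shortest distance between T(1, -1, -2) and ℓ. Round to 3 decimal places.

Taking (-4, 1, 3) on ℓ with direction v = (-2, 0, 3): w = T − (-4, 1, 3) = (5, -2, -5), and w × v = (-6, -5, -4).
Distance = |w × v| / |v| = √77 / √13 ≈ 2.434.

2.434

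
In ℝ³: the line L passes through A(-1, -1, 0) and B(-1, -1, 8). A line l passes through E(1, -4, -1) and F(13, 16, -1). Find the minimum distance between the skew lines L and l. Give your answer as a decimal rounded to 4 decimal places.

A direction vector for L is B − A = (0, 0, 8).
A direction vector for l is F − E = (12, 20, 0).
Common perpendicular direction n = (0, 0, 8) × (12, 20, 0) = (-160, 96, 0).
With w = (1, -4, -1) − (-1, -1, 0) = (2, -3, -1), w · n = -608.
Distance = |w · n| / |n| = |-608| / √34816 ≈ 3.2585.

3.2585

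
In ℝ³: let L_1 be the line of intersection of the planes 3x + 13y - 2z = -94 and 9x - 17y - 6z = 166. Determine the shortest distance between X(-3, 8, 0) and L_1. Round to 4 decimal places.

Direction of L_1: (3, 13, -2) × (9, -17, -6) = (-112, 0, -168).
A point on L_1: solving the two plane equations with x = 8 gives (8, -8, 7).
Taking (8, -8, 7) on L_1 with direction v = (-112, 0, -168): w = X − (8, -8, 7) = (-11, 16, -7), and w × v = (-2688, -1064, 1792).
Distance = |w × v| / |v| = √11568704 / √40768 ≈ 16.8455.

16.8455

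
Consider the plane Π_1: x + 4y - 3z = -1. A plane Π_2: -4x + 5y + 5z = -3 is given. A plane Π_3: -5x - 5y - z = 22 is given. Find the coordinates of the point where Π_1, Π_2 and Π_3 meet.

Solving the 3×3 linear system x + 4y - 3z = -1, -4x + 5y + 5z = -3, -5x - 5y - z = 22 (e.g. by elimination or Cramer's rule, determinant = -231) gives (-3, -1, -2).

(-3, -1, -2)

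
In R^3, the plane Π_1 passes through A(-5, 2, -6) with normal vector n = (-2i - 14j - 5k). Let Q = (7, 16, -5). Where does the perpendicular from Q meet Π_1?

Π_1: n·r = n·A gives -2x - 14y - 5z = 12.
Foot = Q − λn with λ = (n·Q − d)/|n|² = (-213 − 12)/225 = -1.
Foot = (7, 16, -5) − (-1)·(-2, -14, -5) = (5, 2, -10).

(5, 2, -10)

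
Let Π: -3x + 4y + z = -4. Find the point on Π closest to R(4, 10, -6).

(7, 6, -7)

Foot = R − λn with λ = (n·R − d)/|n|² = (22 − (-4))/26 = 1.
Foot = (4, 10, -6) − 1·(-3, 4, 1) = (7, 6, -7).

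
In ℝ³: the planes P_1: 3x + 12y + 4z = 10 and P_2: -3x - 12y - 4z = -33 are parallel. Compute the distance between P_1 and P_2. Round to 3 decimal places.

Rescale P_2 by 1/(-1): 3x + 12y + 4z = 33. Then distance = |10 − 33| / √169 ≈ 1.769.

1.769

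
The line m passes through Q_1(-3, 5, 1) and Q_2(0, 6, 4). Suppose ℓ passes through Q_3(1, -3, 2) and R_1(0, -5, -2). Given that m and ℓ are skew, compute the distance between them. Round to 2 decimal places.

6.58

A direction vector for m is Q_2 − Q_1 = (3, 1, 3).
A direction vector for ℓ is R_1 − Q_3 = (-1, -2, -4).
Common perpendicular direction n = (3, 1, 3) × (-1, -2, -4) = (2, 9, -5).
With w = (1, -3, 2) − (-3, 5, 1) = (4, -8, 1), w · n = -69.
Distance = |w · n| / |n| = |-69| / √110 ≈ 6.58.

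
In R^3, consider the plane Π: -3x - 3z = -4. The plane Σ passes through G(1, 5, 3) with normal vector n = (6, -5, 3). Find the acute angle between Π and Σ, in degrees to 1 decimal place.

40.5

Σ: n·r = n·G gives 6x - 5y + 3z = -10.
cos θ = |n₁·n₂| / (|n₁||n₂|) = |-27| / (√18 · √70).
θ = arccos(0.76064) ≈ 40.5°.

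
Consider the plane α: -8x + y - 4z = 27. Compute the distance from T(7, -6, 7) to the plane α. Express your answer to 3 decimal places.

13.000

n·T − d = (-8)·(7) + (1)·(-6) + (-4)·(7) − 27 = -117; |n| = √81.
Distance = |-117| / √81 = 117/√81 ≈ 13.000.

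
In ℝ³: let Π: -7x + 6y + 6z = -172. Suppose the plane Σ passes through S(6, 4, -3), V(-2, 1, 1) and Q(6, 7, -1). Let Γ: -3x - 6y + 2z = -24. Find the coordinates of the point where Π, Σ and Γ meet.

(10, -5, -12)

SV = (-8, -3, 4), SQ = (0, 3, 2); a normal to Σ is SV × SQ = (-18, 16, -24).
Using S: Σ has equation -18x + 16y - 24z = 28.
Solving the 3×3 linear system -7x + 6y + 6z = -172, -18x + 16y - 24z = 28, -3x - 6y + 2z = -24 (e.g. by elimination or Cramer's rule, determinant = 2368) gives (10, -5, -12).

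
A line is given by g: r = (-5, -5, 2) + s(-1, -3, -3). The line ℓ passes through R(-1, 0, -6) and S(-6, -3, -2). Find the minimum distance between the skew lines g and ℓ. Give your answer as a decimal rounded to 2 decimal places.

3.48

A direction vector for ℓ is S − R = (-5, -3, 4).
Common perpendicular direction n = (-1, -3, -3) × (-5, -3, 4) = (-21, 19, -12).
With w = (-1, 0, -6) − (-5, -5, 2) = (4, 5, -8), w · n = 107.
Distance = |w · n| / |n| = |107| / √946 ≈ 3.48.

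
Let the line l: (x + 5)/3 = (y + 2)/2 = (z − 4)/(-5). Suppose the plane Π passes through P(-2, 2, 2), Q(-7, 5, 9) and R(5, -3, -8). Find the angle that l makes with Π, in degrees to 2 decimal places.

l has direction (3, 2, -5) through (-5, -2, 4).
PQ = (-5, 3, 7), PR = (7, -5, -10); a normal to Π is PQ × PR = (5, -1, 4).
Using P: Π has equation 5x - y + 4z = -4.
sin θ = |n·v| / (|n||v|) = |-7| / (√42 · √38) = 0.17522.
θ ≈ 10.09°.

10.09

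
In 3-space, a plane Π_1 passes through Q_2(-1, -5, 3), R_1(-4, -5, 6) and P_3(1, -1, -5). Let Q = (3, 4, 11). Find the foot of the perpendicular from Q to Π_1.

(-3, -5, 5)

Q_2R_1 = (-3, 0, 3), Q_2P_3 = (2, 4, -8); a normal to Π_1 is Q_2R_1 × Q_2P_3 = (-12, -18, -12).
Using Q_2: Π_1 has equation -12x - 18y - 12z = 66.
Foot = Q − λn with λ = (n·Q − d)/|n|² = (-240 − 66)/612 = -1/2.
Foot = (3, 4, 11) − (-1/2)·(-12, -18, -12) = (-3, -5, 5).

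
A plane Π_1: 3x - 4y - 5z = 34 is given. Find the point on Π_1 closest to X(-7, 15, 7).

Foot = X − λn with λ = (n·X − d)/|n|² = (-116 − 34)/50 = -3.
Foot = (-7, 15, 7) − (-3)·(3, -4, -5) = (2, 3, -8).

(2, 3, -8)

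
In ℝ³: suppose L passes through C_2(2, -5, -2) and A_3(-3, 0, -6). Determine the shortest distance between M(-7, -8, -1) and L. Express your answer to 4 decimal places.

8.9865

A direction vector for L is A_3 − C_2 = (-5, 5, -4).
Taking (2, -5, -2) on L with direction v = (-5, 5, -4): w = M − (2, -5, -2) = (-9, -3, 1), and w × v = (7, -41, -60).
Distance = |w × v| / |v| = √5330 / √66 ≈ 8.9865.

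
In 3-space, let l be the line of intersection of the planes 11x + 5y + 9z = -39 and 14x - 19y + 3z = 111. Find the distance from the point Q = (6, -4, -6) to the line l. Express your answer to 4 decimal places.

2.2200

Direction of l: (11, 5, 9) × (14, -19, 3) = (186, 93, -279).
A point on l: solving the two plane equations with x = -4 gives (-4, -8, 5).
Taking (-4, -8, 5) on l with direction v = (186, 93, -279): w = Q − (-4, -8, 5) = (10, 4, -11), and w × v = (-93, 744, 186).
Distance = |w × v| / |v| = √596781 / √121086 ≈ 2.2200.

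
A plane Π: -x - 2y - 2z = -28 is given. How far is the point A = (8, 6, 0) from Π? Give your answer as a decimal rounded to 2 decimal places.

n·A − d = (-1)·(8) + (-2)·(6) + (-2)·(0) − (-28) = 8; |n| = √9.
Distance = |8| / √9 = 8/√9 ≈ 2.67.

2.67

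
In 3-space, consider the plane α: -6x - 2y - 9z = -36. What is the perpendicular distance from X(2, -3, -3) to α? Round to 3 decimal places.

n·X − d = (-6)·(2) + (-2)·(-3) + (-9)·(-3) − (-36) = 57; |n| = √121.
Distance = |57| / √121 = 57/√121 ≈ 5.182.

5.182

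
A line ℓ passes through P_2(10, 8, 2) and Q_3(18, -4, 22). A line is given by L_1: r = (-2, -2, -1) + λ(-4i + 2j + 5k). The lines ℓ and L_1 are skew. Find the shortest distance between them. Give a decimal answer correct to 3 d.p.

15.654

A direction vector for ℓ is Q_3 − P_2 = (8, -12, 20).
Common perpendicular direction n = (8, -12, 20) × (-4, 2, 5) = (-100, -120, -32).
With w = (-2, -2, -1) − (10, 8, 2) = (-12, -10, -3), w · n = 2496.
Distance = |w · n| / |n| = |2496| / √25424 ≈ 15.654.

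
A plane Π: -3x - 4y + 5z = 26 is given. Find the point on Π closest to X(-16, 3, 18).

Foot = X − λn with λ = (n·X − d)/|n|² = (126 − 26)/50 = 2.
Foot = (-16, 3, 18) − 2·(-3, -4, 5) = (-10, 11, 8).

(-10, 11, 8)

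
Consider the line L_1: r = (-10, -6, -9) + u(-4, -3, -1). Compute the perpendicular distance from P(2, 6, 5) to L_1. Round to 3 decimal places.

10.706

Taking (-10, -6, -9) on L_1 with direction v = (-4, -3, -1): w = P − (-10, -6, -9) = (12, 12, 14), and w × v = (30, -44, 12).
Distance = |w × v| / |v| = √2980 / √26 ≈ 10.706.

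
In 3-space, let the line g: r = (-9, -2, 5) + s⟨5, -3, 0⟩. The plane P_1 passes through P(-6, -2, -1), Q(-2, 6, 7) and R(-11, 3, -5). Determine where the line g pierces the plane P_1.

(1, -8, 5)

PQ = (4, 8, 8), PR = (-5, 5, -4); a normal to P_1 is PQ × PR = (-72, -24, 60).
Using P: P_1 has equation -72x - 24y + 60z = 420.
Substitute r = (-9, -2, 5) + t(5, -3, 0) into the plane: 996 + (-288)t = 420, so t = 2.
Intersection: (-9, -2, 5) + 2·(5, -3, 0) = (1, -8, 5).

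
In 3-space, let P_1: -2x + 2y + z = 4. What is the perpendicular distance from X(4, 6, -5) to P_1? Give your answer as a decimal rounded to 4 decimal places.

n·X − d = (-2)·(4) + (2)·(6) + (1)·(-5) − 4 = -5; |n| = √9.
Distance = |-5| / √9 = 5/√9 ≈ 1.6667.

1.6667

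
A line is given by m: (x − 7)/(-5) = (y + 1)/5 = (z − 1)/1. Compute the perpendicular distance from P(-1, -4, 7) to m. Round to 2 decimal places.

m has direction (-5, 5, 1) through (7, -1, 1).
Taking (7, -1, 1) on m with direction v = (-5, 5, 1): w = P − (7, -1, 1) = (-8, -3, 6), and w × v = (-33, -22, -55).
Distance = |w × v| / |v| = √4598 / √51 ≈ 9.50.

9.50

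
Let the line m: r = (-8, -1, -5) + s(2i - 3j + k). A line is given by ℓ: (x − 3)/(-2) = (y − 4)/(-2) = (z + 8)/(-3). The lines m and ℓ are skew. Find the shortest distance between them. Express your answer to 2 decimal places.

11.11

ℓ has direction (-2, -2, -3) through (3, 4, -8).
Common perpendicular direction n = (2, -3, 1) × (-2, -2, -3) = (11, 4, -10).
With w = (3, 4, -8) − (-8, -1, -5) = (11, 5, -3), w · n = 171.
Distance = |w · n| / |n| = |171| / √237 ≈ 11.11.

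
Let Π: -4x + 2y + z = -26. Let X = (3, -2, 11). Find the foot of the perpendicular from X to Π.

Foot = X − λn with λ = (n·X − d)/|n|² = (-5 − (-26))/21 = 1.
Foot = (3, -2, 11) − 1·(-4, 2, 1) = (7, -4, 10).

(7, -4, 10)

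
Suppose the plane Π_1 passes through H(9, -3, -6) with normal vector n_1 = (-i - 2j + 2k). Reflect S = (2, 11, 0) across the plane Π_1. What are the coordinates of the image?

Π_1: n_1·r = n_1·H gives -x - 2y + 2z = -15.
λ = (n·S − d)/|n|² = (-24 − (-15))/9 = -1.
Reflection = S − 2λn = (2, 11, 0) − (-2)·(-1, -2, 2) = (0, 7, 4).

(0, 7, 4)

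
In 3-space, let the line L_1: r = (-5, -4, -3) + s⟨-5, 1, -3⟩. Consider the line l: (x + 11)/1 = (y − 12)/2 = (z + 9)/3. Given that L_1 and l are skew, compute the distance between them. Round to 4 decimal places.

l has direction (1, 2, 3) through (-11, 12, -9).
Common perpendicular direction n = (-5, 1, -3) × (1, 2, 3) = (9, 12, -11).
With w = (-11, 12, -9) − (-5, -4, -3) = (-6, 16, -6), w · n = 204.
Distance = |w · n| / |n| = |204| / √346 ≈ 10.9671.

10.9671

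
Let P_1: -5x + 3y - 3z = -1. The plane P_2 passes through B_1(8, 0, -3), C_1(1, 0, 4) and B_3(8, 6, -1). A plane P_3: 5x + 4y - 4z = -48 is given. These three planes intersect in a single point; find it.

(-4, 3, 10)

B_1C_1 = (-7, 0, 7), B_1B_3 = (0, 6, 2); a normal to P_2 is B_1C_1 × B_1B_3 = (-42, 14, -42).
Using B_1: P_2 has equation -42x + 14y - 42z = -210.
Solving the 3×3 linear system -5x + 3y - 3z = -1, -42x + 14y - 42z = -210, 5x + 4y - 4z = -48 (e.g. by elimination or Cramer's rule, determinant = -980) gives (-4, 3, 10).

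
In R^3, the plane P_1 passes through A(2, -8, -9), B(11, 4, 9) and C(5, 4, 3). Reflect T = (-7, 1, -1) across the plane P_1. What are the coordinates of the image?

AB = (9, 12, 18), AC = (3, 12, 12); a normal to P_1 is AB × AC = (-72, -54, 72).
Using A: P_1 has equation -72x - 54y + 72z = -360.
λ = (n·T − d)/|n|² = (378 − (-360))/13284 = 1/18.
Reflection = T − 2λn = (-7, 1, -1) − (1/9)·(-72, -54, 72) = (1, 7, -9).

(1, 7, -9)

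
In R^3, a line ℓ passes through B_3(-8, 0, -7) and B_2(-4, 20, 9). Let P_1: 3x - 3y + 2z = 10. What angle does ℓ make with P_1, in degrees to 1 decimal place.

7.6

A direction vector for ℓ is B_2 − B_3 = (4, 20, 16).
sin θ = |n·v| / (|n||v|) = |-16| / (√22 · √672) = 0.13159.
θ ≈ 7.6°.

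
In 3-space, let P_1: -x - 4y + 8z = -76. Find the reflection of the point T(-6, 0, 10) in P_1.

(-2, 16, -22)

λ = (n·T − d)/|n|² = (86 − (-76))/81 = 2.
Reflection = T − 2λn = (-6, 0, 10) − 4·(-1, -4, 8) = (-2, 16, -22).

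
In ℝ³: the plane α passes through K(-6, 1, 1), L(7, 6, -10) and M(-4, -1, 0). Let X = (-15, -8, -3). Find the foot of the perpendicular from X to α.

KL = (13, 5, -11), KM = (2, -2, -1); a normal to α is KL × KM = (-27, -9, -36).
Using K: α has equation -27x - 9y - 36z = 117.
Foot = X − λn with λ = (n·X − d)/|n|² = (585 − 117)/2106 = 2/9.
Foot = (-15, -8, -3) − (2/9)·(-27, -9, -36) = (-9, -6, 5).

(-9, -6, 5)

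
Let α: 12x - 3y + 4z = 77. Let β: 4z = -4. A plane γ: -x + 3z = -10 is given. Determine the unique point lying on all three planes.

(7, 1, -1)

Solving the 3×3 linear system 12x - 3y + 4z = 77, 4z = -4, -x + 3z = -10 (e.g. by elimination or Cramer's rule, determinant = 12) gives (7, 1, -1).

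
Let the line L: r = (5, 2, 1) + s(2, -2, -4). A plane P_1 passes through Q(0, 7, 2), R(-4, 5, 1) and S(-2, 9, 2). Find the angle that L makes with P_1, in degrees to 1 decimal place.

QR = (-4, -2, -1), QS = (-2, 2, 0); a normal to P_1 is QR × QS = (2, 2, -12).
Using Q: P_1 has equation 2x + 2y - 12z = -10.
sin θ = |n·v| / (|n||v|) = |48| / (√152 · √24) = 0.79472.
θ ≈ 52.6°.

52.6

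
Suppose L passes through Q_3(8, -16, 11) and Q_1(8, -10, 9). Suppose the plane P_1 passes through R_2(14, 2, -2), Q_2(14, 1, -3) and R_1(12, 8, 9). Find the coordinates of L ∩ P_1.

A direction vector for L is Q_1 − Q_3 = (0, 6, -2).
R_2Q_2 = (0, -1, -1), R_2R_1 = (-2, 6, 11); a normal to P_1 is R_2Q_2 × R_2R_1 = (-5, 2, -2).
Using R_2: P_1 has equation -5x + 2y - 2z = -62.
Substitute r = (8, -16, 11) + t(0, 6, -2) into the plane: -94 + 16t = -62, so t = 2.
Intersection: (8, -16, 11) + 2·(0, 6, -2) = (8, -4, 7).

(8, -4, 7)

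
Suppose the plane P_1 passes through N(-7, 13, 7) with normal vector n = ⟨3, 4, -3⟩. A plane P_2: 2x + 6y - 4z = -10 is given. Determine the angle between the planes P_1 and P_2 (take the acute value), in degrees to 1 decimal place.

P_1: n·r = n·N gives 3x + 4y - 3z = 10.
cos θ = |n₁·n₂| / (|n₁||n₂|) = |42| / (√34 · √56).
θ = arccos(0.96253) ≈ 15.7°.

15.7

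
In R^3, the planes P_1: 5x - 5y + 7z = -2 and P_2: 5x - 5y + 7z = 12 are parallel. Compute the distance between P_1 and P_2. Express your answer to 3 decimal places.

1.407

Same normal n = (5, -5, 7) with |n| = √99; distance = |-2 − 12| / |n| = 14/√99 ≈ 1.407.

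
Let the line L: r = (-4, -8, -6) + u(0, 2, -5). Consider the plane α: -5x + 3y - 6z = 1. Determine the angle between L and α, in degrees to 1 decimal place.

53.0

sin θ = |n·v| / (|n||v|) = |36| / (√70 · √29) = 0.79901.
θ ≈ 53.0°.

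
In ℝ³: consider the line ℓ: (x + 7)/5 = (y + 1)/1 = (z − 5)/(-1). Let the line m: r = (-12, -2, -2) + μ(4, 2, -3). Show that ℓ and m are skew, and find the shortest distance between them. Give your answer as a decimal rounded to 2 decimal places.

3.82

ℓ has direction (5, 1, -1) through (-7, -1, 5).
Common perpendicular direction n = (5, 1, -1) × (4, 2, -3) = (-1, 11, 6).
With w = (-12, -2, -2) − (-7, -1, 5) = (-5, -1, -7), w · n = -48.
Since n ≠ 0 the lines are not parallel, and w · n = -48 ≠ 0 so they do not intersect; hence they are skew.
Distance = |w · n| / |n| = |-48| / √158 ≈ 3.82.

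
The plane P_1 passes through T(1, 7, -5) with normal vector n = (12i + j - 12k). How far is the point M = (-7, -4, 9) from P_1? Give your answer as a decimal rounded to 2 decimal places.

16.18

P_1: n·r = n·T gives 12x + y - 12z = 79.
n·M − d = (12)·(-7) + (1)·(-4) + (-12)·(9) − 79 = -275; |n| = √289.
Distance = |-275| / √289 = 275/√289 ≈ 16.18.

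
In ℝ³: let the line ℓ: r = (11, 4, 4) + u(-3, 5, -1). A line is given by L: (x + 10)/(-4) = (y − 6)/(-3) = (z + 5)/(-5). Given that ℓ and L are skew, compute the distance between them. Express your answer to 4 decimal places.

7.2992

L has direction (-4, -3, -5) through (-10, 6, -5).
Common perpendicular direction n = (-3, 5, -1) × (-4, -3, -5) = (-28, -11, 29).
With w = (-10, 6, -5) − (11, 4, 4) = (-21, 2, -9), w · n = 305.
Distance = |w · n| / |n| = |305| / √1746 ≈ 7.2992.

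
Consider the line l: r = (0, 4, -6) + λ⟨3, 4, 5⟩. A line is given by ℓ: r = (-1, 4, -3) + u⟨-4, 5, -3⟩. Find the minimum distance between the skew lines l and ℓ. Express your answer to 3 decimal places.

Common perpendicular direction n = (3, 4, 5) × (-4, 5, -3) = (-37, -11, 31).
With w = (-1, 4, -3) − (0, 4, -6) = (-1, 0, 3), w · n = 130.
Distance = |w · n| / |n| = |130| / √2451 ≈ 2.626.

2.626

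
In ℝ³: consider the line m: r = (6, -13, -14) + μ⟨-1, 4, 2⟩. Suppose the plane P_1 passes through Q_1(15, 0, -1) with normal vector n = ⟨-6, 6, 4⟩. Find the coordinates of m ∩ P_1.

(4, -5, -10)

P_1: n·r = n·Q_1 gives -6x + 6y + 4z = -94.
Substitute r = (6, -13, -14) + t(-1, 4, 2) into the plane: -170 + 38t = -94, so t = 2.
Intersection: (6, -13, -14) + 2·(-1, 4, 2) = (4, -5, -10).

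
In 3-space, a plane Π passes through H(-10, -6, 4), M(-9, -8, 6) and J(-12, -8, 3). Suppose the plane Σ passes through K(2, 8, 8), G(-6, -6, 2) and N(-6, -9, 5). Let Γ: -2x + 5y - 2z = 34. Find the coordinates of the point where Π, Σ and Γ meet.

HM = (1, -2, 2), HJ = (-2, -2, -1); a normal to Π is HM × HJ = (6, -3, -6).
Using H: Π has equation 6x - 3y - 6z = -66.
KG = (-8, -14, -6), KN = (-8, -17, -3); a normal to Σ is KG × KN = (-60, 24, 24).
Using K: Σ has equation -60x + 24y + 24z = 264.
Solving the 3×3 linear system 6x - 3y - 6z = -66, -60x + 24y + 24z = 264, -2x + 5y - 2z = 34 (e.g. by elimination or Cramer's rule, determinant = 1008) gives (4, 12, 9).

(4, 12, 9)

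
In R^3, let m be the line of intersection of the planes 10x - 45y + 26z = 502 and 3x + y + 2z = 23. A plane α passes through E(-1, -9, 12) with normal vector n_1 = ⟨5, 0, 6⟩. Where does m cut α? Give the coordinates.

Direction of m: (10, -45, 26) × (3, 1, 2) = (-116, 58, 145).
A point on m: solving the two plane equations with x = -7 gives (-7, 0, 22).
α: n_1·r = n_1·E gives 5x + 6z = 67.
Substitute r = (-7, 0, 22) + t(-116, 58, 145) into the plane: 97 + 290t = 67, so t = -3/29.
Intersection: (-7, 0, 22) + (-3/29)·(-116, 58, 145) = (5, -6, 7).

(5, -6, 7)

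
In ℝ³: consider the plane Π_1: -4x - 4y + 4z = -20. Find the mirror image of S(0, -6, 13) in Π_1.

(16, 10, -3)

λ = (n·S − d)/|n|² = (76 − (-20))/48 = 2.
Reflection = S − 2λn = (0, -6, 13) − 4·(-4, -4, 4) = (16, 10, -3).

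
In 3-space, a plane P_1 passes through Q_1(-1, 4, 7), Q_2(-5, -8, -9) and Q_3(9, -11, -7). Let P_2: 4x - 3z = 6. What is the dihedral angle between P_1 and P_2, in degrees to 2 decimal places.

55.21

Q_1Q_2 = (-4, -12, -16), Q_1Q_3 = (10, -15, -14); a normal to P_1 is Q_1Q_2 × Q_1Q_3 = (-72, -216, 180).
Using Q_1: P_1 has equation -72x - 216y + 180z = 468.
cos θ = |n₁·n₂| / (|n₁||n₂|) = |-828| / (√84240 · √25).
θ = arccos(0.57056) ≈ 55.21°.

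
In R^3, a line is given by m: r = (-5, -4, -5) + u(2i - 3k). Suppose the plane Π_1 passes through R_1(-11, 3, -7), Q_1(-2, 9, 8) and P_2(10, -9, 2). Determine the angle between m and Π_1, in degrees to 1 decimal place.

R_1Q_1 = (9, 6, 15), R_1P_2 = (21, -12, 9); a normal to Π_1 is R_1Q_1 × R_1P_2 = (234, 234, -234).
Using R_1: Π_1 has equation 234x + 234y - 234z = -234.
sin θ = |n·v| / (|n||v|) = |1170| / (√164268 · √13) = 0.80064.
θ ≈ 53.2°.

53.2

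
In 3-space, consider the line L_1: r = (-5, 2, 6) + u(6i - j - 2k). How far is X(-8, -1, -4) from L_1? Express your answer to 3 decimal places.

Taking (-5, 2, 6) on L_1 with direction v = (6, -1, -2): w = X − (-5, 2, 6) = (-3, -3, -10), and w × v = (-4, -66, 21).
Distance = |w × v| / |v| = √4813 / √41 ≈ 10.835.

10.835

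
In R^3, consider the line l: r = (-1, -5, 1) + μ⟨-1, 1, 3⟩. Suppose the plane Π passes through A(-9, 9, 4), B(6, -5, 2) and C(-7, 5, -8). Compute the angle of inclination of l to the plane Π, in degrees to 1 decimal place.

AB = (15, -14, -2), AC = (2, -4, -12); a normal to Π is AB × AC = (160, 176, -32).
Using A: Π has equation 160x + 176y - 32z = 16.
sin θ = |n·v| / (|n||v|) = |-80| / (√57600 · √11) = 0.10050.
θ ≈ 5.8°.

5.8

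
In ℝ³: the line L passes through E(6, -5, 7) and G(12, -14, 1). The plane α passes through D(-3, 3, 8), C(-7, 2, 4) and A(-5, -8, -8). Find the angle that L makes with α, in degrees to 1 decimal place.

5.2

A direction vector for L is G − E = (6, -9, -6).
DC = (-4, -1, -4), DA = (-2, -11, -16); a normal to α is DC × DA = (-28, -56, 42).
Using D: α has equation -28x - 56y + 42z = 252.
sin θ = |n·v| / (|n||v|) = |84| / (√5684 · √153) = 0.09008.
θ ≈ 5.2°.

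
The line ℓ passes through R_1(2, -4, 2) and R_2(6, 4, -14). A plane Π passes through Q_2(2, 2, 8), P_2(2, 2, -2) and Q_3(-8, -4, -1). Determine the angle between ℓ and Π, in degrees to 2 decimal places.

A direction vector for ℓ is R_2 − R_1 = (4, 8, -16).
Q_2P_2 = (0, 0, -10), Q_2Q_3 = (-10, -6, -9); a normal to Π is Q_2P_2 × Q_2Q_3 = (-60, 100, 0).
Using Q_2: Π has equation -60x + 100y = 80.
sin θ = |n·v| / (|n||v|) = |560| / (√13600 · √336) = 0.26197.
θ ≈ 15.19°.

15.19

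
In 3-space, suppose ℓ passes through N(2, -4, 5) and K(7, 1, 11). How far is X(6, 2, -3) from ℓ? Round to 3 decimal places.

10.768

A direction vector for ℓ is K − N = (5, 5, 6).
Taking (2, -4, 5) on ℓ with direction v = (5, 5, 6): w = X − (2, -4, 5) = (4, 6, -8), and w × v = (76, -64, -10).
Distance = |w × v| / |v| = √9972 / √86 ≈ 10.768.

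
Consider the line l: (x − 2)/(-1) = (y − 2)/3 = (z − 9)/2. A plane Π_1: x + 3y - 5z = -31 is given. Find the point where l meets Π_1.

(5, -7, 3)

l has direction (-1, 3, 2) through (2, 2, 9).
Substitute r = (2, 2, 9) + t(-1, 3, 2) into the plane: -37 + (-2)t = -31, so t = -3.
Intersection: (2, 2, 9) + (-3)·(-1, 3, 2) = (5, -7, 3).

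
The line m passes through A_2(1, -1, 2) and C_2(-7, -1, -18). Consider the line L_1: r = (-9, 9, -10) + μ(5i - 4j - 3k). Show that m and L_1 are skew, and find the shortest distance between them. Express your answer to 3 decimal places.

A direction vector for m is C_2 − A_2 = (-8, 0, -20).
Common perpendicular direction n = (-8, 0, -20) × (5, -4, -3) = (-80, -124, 32).
With w = (-9, 9, -10) − (1, -1, 2) = (-10, 10, -12), w · n = -824.
Since n ≠ 0 the lines are not parallel, and w · n = -824 ≠ 0 so they do not intersect; hence they are skew.
Distance = |w · n| / |n| = |-824| / √22800 ≈ 5.457.

5.457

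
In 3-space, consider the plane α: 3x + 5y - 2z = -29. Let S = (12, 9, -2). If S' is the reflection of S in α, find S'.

λ = (n·S − d)/|n|² = (85 − (-29))/38 = 3.
Reflection = S − 2λn = (12, 9, -2) − 6·(3, 5, -2) = (-6, -21, 10).

(-6, -21, 10)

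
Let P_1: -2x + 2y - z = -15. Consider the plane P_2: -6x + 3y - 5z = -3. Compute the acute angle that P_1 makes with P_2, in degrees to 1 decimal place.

cos θ = |n₁·n₂| / (|n₁||n₂|) = |23| / (√9 · √70).
θ = arccos(0.91634) ≈ 23.6°.

23.6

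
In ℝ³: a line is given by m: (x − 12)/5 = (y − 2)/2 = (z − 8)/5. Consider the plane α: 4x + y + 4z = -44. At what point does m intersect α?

(-3, -4, -7)

m has direction (5, 2, 5) through (12, 2, 8).
Substitute r = (12, 2, 8) + t(5, 2, 5) into the plane: 82 + 42t = -44, so t = -3.
Intersection: (12, 2, 8) + (-3)·(5, 2, 5) = (-3, -4, -7).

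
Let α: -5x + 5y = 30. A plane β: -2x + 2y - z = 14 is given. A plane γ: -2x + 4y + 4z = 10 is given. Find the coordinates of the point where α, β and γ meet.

Solving the 3×3 linear system -5x + 5y = 30, -2x + 2y - z = 14, -2x + 4y + 4z = 10 (e.g. by elimination or Cramer's rule, determinant = -10) gives (-3, 3, -2).

(-3, 3, -2)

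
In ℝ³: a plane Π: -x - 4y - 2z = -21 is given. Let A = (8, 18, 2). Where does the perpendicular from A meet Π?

Foot = A − λn with λ = (n·A − d)/|n|² = (-84 − (-21))/21 = -3.
Foot = (8, 18, 2) − (-3)·(-1, -4, -2) = (5, 6, -4).

(5, 6, -4)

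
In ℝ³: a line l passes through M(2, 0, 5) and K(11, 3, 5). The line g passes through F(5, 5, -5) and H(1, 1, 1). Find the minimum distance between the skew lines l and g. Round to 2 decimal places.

A direction vector for l is K − M = (9, 3, 0).
A direction vector for g is H − F = (-4, -4, 6).
Common perpendicular direction n = (9, 3, 0) × (-4, -4, 6) = (18, -54, -24).
With w = (5, 5, -5) − (2, 0, 5) = (3, 5, -10), w · n = 24.
Distance = |w · n| / |n| = |24| / √3816 ≈ 0.39.

0.39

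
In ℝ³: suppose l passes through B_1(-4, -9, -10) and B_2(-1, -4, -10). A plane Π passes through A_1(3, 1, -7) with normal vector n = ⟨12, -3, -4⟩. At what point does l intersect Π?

A direction vector for l is B_2 − B_1 = (3, 5, 0).
Π: n·r = n·A_1 gives 12x - 3y - 4z = 61.
Substitute r = (-4, -9, -10) + t(3, 5, 0) into the plane: 19 + 21t = 61, so t = 2.
Intersection: (-4, -9, -10) + 2·(3, 5, 0) = (2, 1, -10).

(2, 1, -10)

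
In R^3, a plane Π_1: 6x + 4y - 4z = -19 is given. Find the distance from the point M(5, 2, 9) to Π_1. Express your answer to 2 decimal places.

n·M − d = (6)·(5) + (4)·(2) + (-4)·(9) − (-19) = 21; |n| = √68.
Distance = |21| / √68 = 21/√68 ≈ 2.55.

2.55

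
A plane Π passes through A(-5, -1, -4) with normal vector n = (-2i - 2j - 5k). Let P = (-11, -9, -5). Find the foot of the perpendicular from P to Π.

(-9, -7, 0)

Π: n·r = n·A gives -2x - 2y - 5z = 32.
Foot = P − λn with λ = (n·P − d)/|n|² = (65 − 32)/33 = 1.
Foot = (-11, -9, -5) − 1·(-2, -2, -5) = (-9, -7, 0).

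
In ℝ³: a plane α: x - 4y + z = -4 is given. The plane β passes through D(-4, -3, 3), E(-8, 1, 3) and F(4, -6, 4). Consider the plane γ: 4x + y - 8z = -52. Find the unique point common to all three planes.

DE = (-4, 4, 0), DF = (8, -3, 1); a normal to β is DE × DF = (4, 4, -20).
Using D: β has equation 4x + 4y - 20z = -88.
Solving the 3×3 linear system x - 4y + z = -4, 4x + 4y - 20z = -88, 4x + y - 8z = -52 (e.g. by elimination or Cramer's rule, determinant = 168) gives (-7, 0, 3).

(-7, 0, 3)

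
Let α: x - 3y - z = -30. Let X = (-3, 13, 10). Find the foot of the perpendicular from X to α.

Foot = X − λn with λ = (n·X − d)/|n|² = (-52 − (-30))/11 = -2.
Foot = (-3, 13, 10) − (-2)·(1, -3, -1) = (-1, 7, 8).

(-1, 7, 8)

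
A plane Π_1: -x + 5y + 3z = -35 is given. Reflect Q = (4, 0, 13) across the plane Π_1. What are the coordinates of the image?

(8, -20, 1)

λ = (n·Q − d)/|n|² = (35 − (-35))/35 = 2.
Reflection = Q − 2λn = (4, 0, 13) − 4·(-1, 5, 3) = (8, -20, 1).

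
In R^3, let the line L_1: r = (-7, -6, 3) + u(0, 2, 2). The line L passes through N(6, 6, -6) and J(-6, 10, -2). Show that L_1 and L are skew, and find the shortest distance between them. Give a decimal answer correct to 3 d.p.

A direction vector for L is J − N = (-12, 4, 4).
Common perpendicular direction n = (0, 2, 2) × (-12, 4, 4) = (0, -24, 24).
With w = (6, 6, -6) − (-7, -6, 3) = (13, 12, -9), w · n = -504.
Since n ≠ 0 the lines are not parallel, and w · n = -504 ≠ 0 so they do not intersect; hence they are skew.
Distance = |w · n| / |n| = |-504| / √1152 ≈ 14.849.

14.849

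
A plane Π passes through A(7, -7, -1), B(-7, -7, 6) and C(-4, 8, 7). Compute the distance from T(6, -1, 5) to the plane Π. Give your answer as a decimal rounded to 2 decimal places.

3.98

AB = (-14, 0, 7), AC = (-11, 15, 8); a normal to Π is AB × AC = (-105, 35, -210).
Using A: Π has equation -105x + 35y - 210z = -770.
n·T − d = (-105)·(6) + (35)·(-1) + (-210)·(5) − (-770) = -945; |n| = √56350.
Distance = |-945| / √56350 = 945/√56350 ≈ 3.98.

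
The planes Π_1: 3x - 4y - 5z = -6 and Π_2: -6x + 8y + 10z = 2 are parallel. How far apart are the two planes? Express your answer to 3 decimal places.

0.707

Rescale Π_2 by 1/(-2): 3x - 4y - 5z = -1. Then distance = |-6 − (-1)| / √50 ≈ 0.707.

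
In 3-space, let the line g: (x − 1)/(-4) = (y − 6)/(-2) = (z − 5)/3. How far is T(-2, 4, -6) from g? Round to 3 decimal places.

g has direction (-4, -2, 3) through (1, 6, 5).
Taking (1, 6, 5) on g with direction v = (-4, -2, 3): w = T − (1, 6, 5) = (-3, -2, -11), and w × v = (-28, 53, -2).
Distance = |w × v| / |v| = √3597 / √29 ≈ 11.137.

11.137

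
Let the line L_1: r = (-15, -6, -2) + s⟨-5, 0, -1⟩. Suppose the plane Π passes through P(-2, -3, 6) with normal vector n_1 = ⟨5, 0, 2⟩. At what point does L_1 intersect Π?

(0, -6, 1)

Π: n_1·r = n_1·P gives 5x + 2z = 2.
Substitute r = (-15, -6, -2) + t(-5, 0, -1) into the plane: -79 + (-27)t = 2, so t = -3.
Intersection: (-15, -6, -2) + (-3)·(-5, 0, -1) = (0, -6, 1).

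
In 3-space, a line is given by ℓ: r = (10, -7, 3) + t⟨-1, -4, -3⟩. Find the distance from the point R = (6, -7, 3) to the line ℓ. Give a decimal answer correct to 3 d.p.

3.922

Taking (10, -7, 3) on ℓ with direction v = (-1, -4, -3): w = R − (10, -7, 3) = (-4, 0, 0), and w × v = (0, -12, 16).
Distance = |w × v| / |v| = √400 / √26 ≈ 3.922.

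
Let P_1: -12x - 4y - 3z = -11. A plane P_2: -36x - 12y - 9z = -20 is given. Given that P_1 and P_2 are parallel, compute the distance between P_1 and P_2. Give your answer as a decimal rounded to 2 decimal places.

Rescale P_2 by 1/3: -12x - 4y - 3z = -20/3. Then distance = |-11 − (-20/3)| / √169 ≈ 0.33.

0.33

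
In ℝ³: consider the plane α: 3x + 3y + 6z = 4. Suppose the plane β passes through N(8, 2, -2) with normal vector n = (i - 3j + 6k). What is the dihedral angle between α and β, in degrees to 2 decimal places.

52.99

β: n·r = n·N gives x - 3y + 6z = -10.
cos θ = |n₁·n₂| / (|n₁||n₂|) = |30| / (√54 · √46).
θ = arccos(0.60193) ≈ 52.99°.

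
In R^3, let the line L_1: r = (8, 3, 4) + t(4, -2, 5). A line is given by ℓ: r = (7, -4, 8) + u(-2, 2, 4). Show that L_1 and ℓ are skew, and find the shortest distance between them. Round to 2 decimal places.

6.78

Common perpendicular direction n = (4, -2, 5) × (-2, 2, 4) = (-18, -26, 4).
With w = (7, -4, 8) − (8, 3, 4) = (-1, -7, 4), w · n = 216.
Since n ≠ 0 the lines are not parallel, and w · n = 216 ≠ 0 so they do not intersect; hence they are skew.
Distance = |w · n| / |n| = |216| / √1016 ≈ 6.78.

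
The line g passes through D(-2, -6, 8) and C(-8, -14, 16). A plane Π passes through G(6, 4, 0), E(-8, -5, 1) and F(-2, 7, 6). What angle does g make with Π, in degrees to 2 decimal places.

38.31

A direction vector for g is C − D = (-6, -8, 8).
GE = (-14, -9, 1), GF = (-8, 3, 6); a normal to Π is GE × GF = (-57, 76, -114).
Using G: Π has equation -57x + 76y - 114z = -38.
sin θ = |n·v| / (|n||v|) = |-1178| / (√22021 · √164) = 0.61988.
θ ≈ 38.31°.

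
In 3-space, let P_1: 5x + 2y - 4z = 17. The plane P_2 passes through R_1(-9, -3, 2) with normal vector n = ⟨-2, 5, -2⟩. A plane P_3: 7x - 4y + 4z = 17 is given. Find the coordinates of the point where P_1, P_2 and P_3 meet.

P_2: n·r = n·R_1 gives -2x + 5y - 2z = -1.
Solving the 3×3 linear system 5x + 2y - 4z = 17, -2x + 5y - 2z = -1, 7x - 4y + 4z = 17 (e.g. by elimination or Cramer's rule, determinant = 156) gives (3, 1, 0).

(3, 1, 0)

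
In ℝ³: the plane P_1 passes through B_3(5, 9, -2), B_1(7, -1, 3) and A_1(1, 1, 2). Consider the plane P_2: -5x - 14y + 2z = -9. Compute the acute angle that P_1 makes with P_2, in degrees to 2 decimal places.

72.65

B_3B_1 = (2, -10, 5), B_3A_1 = (-4, -8, 4); a normal to P_1 is B_3B_1 × B_3A_1 = (0, -28, -56).
Using B_3: P_1 has equation -28y - 56z = -140.
cos θ = |n₁·n₂| / (|n₁||n₂|) = |280| / (√3920 · √225).
θ = arccos(0.29814) ≈ 72.65°.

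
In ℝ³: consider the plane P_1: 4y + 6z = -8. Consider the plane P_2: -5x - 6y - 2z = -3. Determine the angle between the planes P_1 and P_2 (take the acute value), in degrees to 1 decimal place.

51.7

cos θ = |n₁·n₂| / (|n₁||n₂|) = |-36| / (√52 · √65).
θ = arccos(0.61922) ≈ 51.7°.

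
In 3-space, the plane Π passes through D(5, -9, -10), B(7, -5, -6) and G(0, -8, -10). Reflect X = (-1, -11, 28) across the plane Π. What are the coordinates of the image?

(7, 29, -16)

DB = (2, 4, 4), DG = (-5, 1, 0); a normal to Π is DB × DG = (-4, -20, 22).
Using D: Π has equation -4x - 20y + 22z = -60.
λ = (n·X − d)/|n|² = (840 − (-60))/900 = 1.
Reflection = X − 2λn = (-1, -11, 28) − 2·(-4, -20, 22) = (7, 29, -16).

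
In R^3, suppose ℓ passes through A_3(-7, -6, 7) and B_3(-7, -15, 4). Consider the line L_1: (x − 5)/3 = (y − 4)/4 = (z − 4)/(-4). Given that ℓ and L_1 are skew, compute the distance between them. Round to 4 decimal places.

A direction vector for ℓ is B_3 − A_3 = (0, -9, -3).
L_1 has direction (3, 4, -4) through (5, 4, 4).
Common perpendicular direction n = (0, -9, -3) × (3, 4, -4) = (48, -9, 27).
With w = (5, 4, 4) − (-7, -6, 7) = (12, 10, -3), w · n = 405.
Distance = |w · n| / |n| = |405| / √3114 ≈ 7.2576.

7.2576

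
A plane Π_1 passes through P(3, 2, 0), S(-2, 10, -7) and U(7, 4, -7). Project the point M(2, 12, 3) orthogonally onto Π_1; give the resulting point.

(-2, 6, -1)

PS = (-5, 8, -7), PU = (4, 2, -7); a normal to Π_1 is PS × PU = (-42, -63, -42).
Using P: Π_1 has equation -42x - 63y - 42z = -252.
Foot = M − λn with λ = (n·M − d)/|n|² = (-966 − (-252))/7497 = -2/21.
Foot = (2, 12, 3) − (-2/21)·(-42, -63, -42) = (-2, 6, -1).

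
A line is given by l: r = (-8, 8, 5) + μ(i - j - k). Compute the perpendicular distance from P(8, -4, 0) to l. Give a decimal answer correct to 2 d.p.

7.87

Taking (-8, 8, 5) on l with direction v = (1, -1, -1): w = P − (-8, 8, 5) = (16, -12, -5), and w × v = (7, 11, -4).
Distance = |w × v| / |v| = √186 / √3 ≈ 7.87.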